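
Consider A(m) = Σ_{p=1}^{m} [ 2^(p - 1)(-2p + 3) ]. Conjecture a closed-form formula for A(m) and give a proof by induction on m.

We claim A(m) = 2^m(-2m + 5) - 5 for all m ≥ 1.
For the base case m = 1: A(1) = 1, and the closed form gives 1. They agree.
Inductive step: suppose the statement holds for some p ≥ 1, so A(p) = 2^p(-2p + 5) - 5.
Then A(p+1) = A(p) + (2^p(-2p + 1)) = (2^p(-2p + 5) - 5) + (2^p(-2p + 1)).
Simplifying, A(p+1) = -4·2^p·p + 6·2^p - 5 = 2^(p+1)(-2(p+1) + 5) - 5,
which is the closed form with m = p+1.
By the principle of mathematical induction, the result holds for all m ≥ 1.

A(m) = 2^m(-2m + 5) - 5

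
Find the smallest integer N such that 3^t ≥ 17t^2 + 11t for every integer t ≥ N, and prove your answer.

N = 6

At t = 5: 243 < 480, so the inequality fails and N ≥ 6. We prove 3^t ≥ 17t^2 + 11t for all t ≥ 6.
When t = 6: 3^t = 729 and 17t^2 + 11t = 678, so 729 ≥ 678.
Suppose the result is true for t = i, so 3^i ≥ 17i^2 + 11i.
Then 3^(i + 1) = 3·(3^i) ≥ 3·(17i^2 + 11i).
Also, for i ≥ 6 we have 3·(17i^2 + 11i) ≥ 17(i+1)^2 + 11(i+1), since 3·(17i^2 + 11i) − (17(i+1)^2 + 11(i+1)) = 34i^2 - 12i - 28, which is nonnegative for all i ≥ 6.
Combining, 3^(i + 1) ≥ 17(i+1)^2 + 11(i+1).
This completes the induction.
Hence the smallest such N is 6.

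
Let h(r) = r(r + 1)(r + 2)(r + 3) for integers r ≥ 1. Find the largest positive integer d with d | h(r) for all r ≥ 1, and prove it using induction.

Computing the first values: h(1) = 24 and h(2) = 120; gcd(24, 120) = 24, so d ≤ 24.
We prove 24 | r(r + 1)(r + 2)(r + 3) for all r ≥ 1 by induction on r.
For the base case r = 1: h(1) = 24 = 24·(1), so 24 | h(1).
Inductive step: assume the claim holds for r = p, i.e. 24 | h(p). Then
h(p+1) − h(p) = (p+1)·(p+2)·(p+3)·(p+4) − p·(p+1)·(p+2)·(p+3) = (p+1)·(p+2)·(p+3)·[(p+4) − p] = 4·(p+1)·(p+2)·(p+3). The product of 3 consecutive integers is divisible by (3)! = 6, so h(p+1) − h(p) is divisible by 4·6 = 24. By the inductive hypothesis 24 | h(p), hence 24 | h(p+1).
By the principle of mathematical induction, the result holds for all r ≥ 1.
Therefore the largest such d is 24.

d = 24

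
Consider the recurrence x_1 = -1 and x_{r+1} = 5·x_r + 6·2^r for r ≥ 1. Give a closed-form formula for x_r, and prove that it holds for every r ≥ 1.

x_r = -2^(r + 1) + 3·5^(r - 1)

Computing the first terms: x_1 = -1, x_2 = 7, x_3 = 59. This suggests x_r = -2^(r + 1) + 3·5^(r - 1).
When r = 1: the formula gives -1 = -1 = x_1.
Inductive step: suppose the statement holds for some i ≥ 1, so x_i = -2^(i + 1) + 3·5^(i - 1).
Then x_{i+1} = 5·x_i + 6·2^i = 5·(-2^(i + 1) + 3·5^(i - 1)) + 6·2^i = -2^(i + 2) + 3·5^i = -2^((i+1) + 1) + 3·5^((i+1) - 1),
which is the claimed formula at r = i+1.
By the principle of mathematical induction, the result holds for all r ≥ 1.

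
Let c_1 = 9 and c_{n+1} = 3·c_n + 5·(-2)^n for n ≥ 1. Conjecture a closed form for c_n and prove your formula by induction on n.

c_n = -(-2)^n + 7·3^(n - 1)

Computing the first terms: c_1 = 9, c_2 = 17, c_3 = 71. This suggests c_n = -(-2)^n + 7·3^(n - 1).
For the base case n = 1: the formula gives 9 = 9 = c_1.
Inductive step: assume the claim holds for n = k, so c_k = -(-2)^k + 7·3^(k - 1).
Then c_{k+1} = 3·c_k + 5·(-2)^k = 3·(-(-2)^k + 7·3^(k - 1)) + 5·(-2)^k = -(-2)^(k + 1) + 7·3^k = -(-2)^(k+1) + 7·3^((k+1) - 1),
which is the claimed formula at n = k+1.
Hence, by induction on n, the claim holds for every n ≥ 1.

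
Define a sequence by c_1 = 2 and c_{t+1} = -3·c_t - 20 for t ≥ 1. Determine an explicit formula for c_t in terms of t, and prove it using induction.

Computing the first terms: c_1 = 2, c_2 = -26, c_3 = 58. This suggests c_t = 7(-3)^(t - 1) - 5.
Base case (t = 1): the formula gives 2 = 2 = c_1.
Suppose the result is true for t = p, so c_p = 7(-3)^(p - 1) - 5.
Then c_{p+1} = -3·c_p - 20 = -3·(7(-3)^(p - 1) - 5) - 20 = 7(-3)^p - 5 = 7(-3)^((p+1) - 1) - 5,
which is the claimed formula at t = p+1.
This completes the induction.

c_t = 7(-3)^(t - 1) - 5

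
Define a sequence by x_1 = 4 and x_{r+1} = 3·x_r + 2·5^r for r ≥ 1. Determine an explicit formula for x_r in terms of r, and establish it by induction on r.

x_r = -3^(r - 1) + 5^r

Computing the first terms: x_1 = 4, x_2 = 22, x_3 = 116. This suggests x_r = -3^(r - 1) + 5^r.
Base case (r = 1): the formula gives 4 = 4 = x_1.
Inductive step: suppose the statement holds for some m ≥ 1, so x_m = -3^(m - 1) + 5^m.
Then x_{m+1} = 3·x_m + 2·5^m = 3·(-3^(m - 1) + 5^m) + 2·5^m = -3^m + 5^(m + 1) = -3^((m+1) - 1) + 5^(m+1),
which is the claimed formula at r = m+1.
Hence, by induction on r, the claim holds for every r ≥ 1.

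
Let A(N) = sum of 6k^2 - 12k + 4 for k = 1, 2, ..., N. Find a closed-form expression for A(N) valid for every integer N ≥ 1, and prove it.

We claim A(N) = N(2N^2 - 3N - 1) for all N ≥ 1.
Base step (N = 1): A(1) = -2, and the closed form gives -2. They agree.
Inductive step: assume the claim holds for N = k, so A(k) = k(2k^2 - 3k - 1).
Then A(k+1) = A(k) + (6k^2 - 2) = (k(2k^2 - 3k - 1)) + (6k^2 - 2).
Simplifying, A(k+1) = (k + 1)(2k^2 + k - 2) = (k+1)(2(k+1)^2 - 3(k+1) - 1),
which is the closed form with N = k+1.
Hence, by induction on N, the claim holds for every N ≥ 1.

A(N) = N(2N^2 - 3N - 1)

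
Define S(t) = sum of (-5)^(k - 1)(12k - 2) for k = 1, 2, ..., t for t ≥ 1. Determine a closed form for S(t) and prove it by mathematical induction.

We claim S(t) = -2(-5)^t·t for all t ≥ 1.
For the base case t = 1: S(1) = 10, and the closed form gives 10. They agree.
Inductive step: assume the claim holds for t = k, so S(k) = -2(-5)^k·k.
Then S(k+1) = S(k) + ((-5)^k(12k + 10)) = (-2(-5)^k·k) + ((-5)^k(12k + 10)).
Simplifying, S(k+1) = 10(-5)^k(k + 1) = -2(-5)^(k+1)·(k+1),
which is the closed form with t = k+1.
By the principle of mathematical induction, the result holds for all t ≥ 1.

S(t) = -2(-5)^t·t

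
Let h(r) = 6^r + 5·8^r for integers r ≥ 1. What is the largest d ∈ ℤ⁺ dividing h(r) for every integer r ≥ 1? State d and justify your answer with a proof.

Computing the first values: h(1) = 46 and h(2) = 356; gcd(46, 356) = 2, so d ≤ 2.
We prove 2 | 6^r + 5·8^r for all r ≥ 1 by induction on r.
For the base case r = 1: h(1) = 46 = 2·(23), so 2 | h(1).
Inductive step: suppose the statement holds for some i ≥ 1, i.e. 2 | h(i). Then
h(i+1) − 8·h(i) = (6^(i+1) + 5·8^(i+1)) − 8·(6^i + 5·8^i) = (1)·6^i·(6 − 8) = (-2)·6^i. Since 2 | h(i) by the inductive hypothesis, 2 | 8·h(i); and 2 | -2 since -2 = 2·-1. Therefore 2 | h(i+1).
Hence, by induction on r, the claim holds for every r ≥ 1.
Therefore the largest such d is 2.

d = 2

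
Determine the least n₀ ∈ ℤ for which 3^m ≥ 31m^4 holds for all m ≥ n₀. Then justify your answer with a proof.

n₀ = 13

At m = 12: 531441 < 642816, so the inequality fails and n₀ ≥ 13. We prove 3^m ≥ 31m^4 for all m ≥ 13.
For the base case m = 13: 3^m = 1594323 and 31m^4 = 885391, so 1594323 ≥ 885391.
Inductive step: assume the claim holds for m = j, so 3^j ≥ 31j^4.
Then 3^(j + 1) = 3·(3^j) ≥ 3·(31j^4).
Also, for j ≥ 13 we have 3·(31j^4) ≥ 31(j+1)^4, since 3 ≥ (1 + 1/j)^4 for all j ≥ 13.
Combining, 3^(j + 1) ≥ 31(j+1)^4.
By induction, the statement is established for all m ≥ 13.
Hence the smallest such n₀ is 13.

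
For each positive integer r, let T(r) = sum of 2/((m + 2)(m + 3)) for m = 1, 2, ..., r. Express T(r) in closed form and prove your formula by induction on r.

T(r) = 2r/(3(r + 3))

We claim T(r) = 2r/(3(r + 3)) for all r ≥ 1.
Base case (r = 1): T(1) = 1/6, and the closed form gives 1/6. They agree.
Suppose the result is true for r = m, so T(m) = 2m/(3(m + 3)).
Then T(m+1) = T(m) + (2/((m + 3)(m + 4))) = (2m/(3(m + 3))) + (2/((m + 3)(m + 4))).
Simplifying, T(m+1) = 2(m + 1)/(3(m + 4)) = 2(m+1)/(3((m+1) + 3)),
which is the closed form with r = m+1.
This completes the induction.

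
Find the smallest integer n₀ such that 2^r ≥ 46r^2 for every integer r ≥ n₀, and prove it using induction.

At r = 12: 4096 < 6624, so the inequality fails and n₀ ≥ 13. We prove 2^r ≥ 46r^2 for all r ≥ 13.
Base case (r = 13): 2^r = 8192 and 46r^2 = 7774, so 8192 ≥ 7774.
For the inductive step, assume it holds for an arbitrary m ≥ 13, so 2^m ≥ 46m^2.
Then 2^(m + 1) = 2·(2^m) ≥ 2·(46m^2).
Also, for m ≥ 13 we have 2·(46m^2) ≥ 46(m+1)^2, since 2 ≥ (1 + 1/m)^2 for all m ≥ 13.
Combining, 2^(m + 1) ≥ 46(m+1)^2.
By induction, the statement is established for all r ≥ 13.
Hence the smallest such n₀ is 13.

n₀ = 13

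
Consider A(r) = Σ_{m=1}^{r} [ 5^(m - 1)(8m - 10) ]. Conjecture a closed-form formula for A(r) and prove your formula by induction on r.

A(r) = 5^r(2r - 3) + 3

We claim A(r) = 5^r(2r - 3) + 3 for all r ≥ 1.
For the base case r = 1: A(1) = -2, and the closed form gives -2. They agree.
Suppose the result is true for r = m, so A(m) = 5^m(2m - 3) + 3.
Then A(m+1) = A(m) + (5^m(8m - 2)) = (5^m(2m - 3) + 3) + (5^m(8m - 2)).
Simplifying, A(m+1) = 10·5^m·m - 5·5^m + 3 = 5^(m+1)(2(m+1) - 3) + 3,
which is the closed form with r = m+1.
This completes the induction.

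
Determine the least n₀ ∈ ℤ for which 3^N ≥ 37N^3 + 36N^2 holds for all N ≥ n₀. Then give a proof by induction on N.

At N = 9: 19683 < 29889, so the inequality fails and n₀ ≥ 10. We prove 3^N ≥ 37N^3 + 36N^2 for all N ≥ 10.
For the base case N = 10: 3^N = 59049 and 37N^3 + 36N^2 = 40600, so 59049 ≥ 40600.
Inductive step: suppose the statement holds for some m ≥ 10, so 3^m ≥ 37m^3 + 36m^2.
Then 3^(m + 1) = 3·(3^m) ≥ 3·(37m^3 + 36m^2).
Also, for m ≥ 10 we have 3·(37m^3 + 36m^2) ≥ 37(m+1)^3 + 36(m+1)^2, since 3·(37m^3 + 36m^2) − (37(m+1)^3 + 36(m+1)^2) = 74m^3 - 39m^2 - 183m - 73, which is nonnegative for all m ≥ 10.
Combining, 3^(m + 1) ≥ 37(m+1)^3 + 36(m+1)^2.
By induction, the statement is established for all N ≥ 10.
Hence the smallest such n₀ is 10.

n₀ = 10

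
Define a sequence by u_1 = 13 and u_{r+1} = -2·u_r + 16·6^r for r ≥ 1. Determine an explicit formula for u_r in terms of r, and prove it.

Computing the first terms: u_1 = 13, u_2 = 70, u_3 = 436. This suggests u_r = (-2)^(r - 1) + 2·6^r.
Base case (r = 1): the formula gives 13 = 13 = u_1.
Inductive step: assume the claim holds for r = p, so u_p = (-2)^(p - 1) + 2·6^p.
Then u_{p+1} = -2·u_p + 16·6^p = -2·((-2)^(p - 1) + 2·6^p) + 16·6^p = (-2)^p + 2·6^(p + 1) = (-2)^((p+1) - 1) + 2·6^(p+1),
which is the claimed formula at r = p+1.
Hence, by induction on r, the claim holds for every r ≥ 1.

u_r = (-2)^(r - 1) + 2·6^r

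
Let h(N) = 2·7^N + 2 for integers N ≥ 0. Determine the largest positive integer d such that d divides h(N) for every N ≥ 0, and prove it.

d = 4

Computing the first values: h(0) = 4 and h(1) = 16; gcd(4, 16) = 4, so d ≤ 4.
We prove 4 | 2·7^N + 2 for all N ≥ 0 by induction on N.
Base case (N = 0): h(0) = 4 = 4·(1), so 4 | h(0).
Inductive step: suppose the statement holds for some i ≥ 0, i.e. 4 | h(i). Then
h(i+1) = 2·7^(i+1) + 2 = 7·(2·7^i + 2) - 12 = 7·h(i) - 12. The first term is divisible by 4 by the inductive hypothesis, and -12 is divisible by 4. Hence 4 | h(i+1).
Hence, by induction on N, the claim holds for every N ≥ 0.
Therefore the largest such d is 4.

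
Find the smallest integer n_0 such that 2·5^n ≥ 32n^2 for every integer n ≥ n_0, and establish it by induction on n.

n_0 = 4

At n = 3: 250 < 288, so the inequality fails and n_0 ≥ 4. We prove 2·5^n ≥ 32n^2 for all n ≥ 4.
When n = 4: 2·5^n = 1250 and 32n^2 = 512, so 1250 ≥ 512.
For the inductive step, assume it holds for an arbitrary k ≥ 4, so 2·5^k ≥ 32k^2.
Then 2·5^(k + 1) = 5·(2·5^k) ≥ 5·(32k^2).
Also, for k ≥ 4 we have 5·(32k^2) ≥ 32(k+1)^2, since 5 ≥ (1 + 1/k)^2 for all k ≥ 4.
Combining, 2·5^(k + 1) ≥ 32(k+1)^2.
This completes the induction.
Hence the smallest such n_0 is 4.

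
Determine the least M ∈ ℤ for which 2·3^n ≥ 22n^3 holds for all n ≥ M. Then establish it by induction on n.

At n = 7: 4374 < 7546, so the inequality fails and M ≥ 8. We prove 2·3^n ≥ 22n^3 for all n ≥ 8.
Base step (n = 8): 2·3^n = 13122 and 22n^3 = 11264, so 13122 ≥ 11264.
Inductive step: assume the claim holds for n = i, so 2·3^i ≥ 22i^3.
Then 2·3^(i + 1) = 3·(2·3^i) ≥ 3·(22i^3).
Also, for i ≥ 8 we have 3·(22i^3) ≥ 22(i+1)^3, since 3 ≥ (1 + 1/i)^3 for all i ≥ 8.
Combining, 2·3^(i + 1) ≥ 22(i+1)^3.
By the principle of mathematical induction, the result holds for all n ≥ 8.
Hence the smallest such M is 8.

M = 8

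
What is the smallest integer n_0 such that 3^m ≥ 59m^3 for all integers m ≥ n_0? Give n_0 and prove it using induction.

At m = 9: 19683 < 43011, so the inequality fails and n_0 ≥ 10. We prove 3^m ≥ 59m^3 for all m ≥ 10.
Base case (m = 10): 3^m = 59049 and 59m^3 = 59000, so 59049 ≥ 59000.
Inductive step: suppose the statement holds for some r ≥ 10, so 3^r ≥ 59r^3.
Then 3^(r + 1) = 3·(3^r) ≥ 3·(59r^3).
Also, for r ≥ 10 we have 3·(59r^3) ≥ 59(r+1)^3, since 3 ≥ (1 + 1/r)^3 for all r ≥ 10.
Combining, 3^(r + 1) ≥ 59(r+1)^3.
This completes the induction.
Hence the smallest such n_0 is 10.

n_0 = 10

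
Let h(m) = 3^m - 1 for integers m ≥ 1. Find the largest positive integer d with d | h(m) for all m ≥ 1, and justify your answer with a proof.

Computing the first values: h(1) = 2 and h(2) = 8; gcd(2, 8) = 2, so d ≤ 2.
We prove 2 | 3^m - 1 for all m ≥ 1 by induction on m.
For the base case m = 1: h(1) = 2 = 2·(1), so 2 | h(1).
Inductive step: assume the claim holds for m = i, i.e. 2 | h(i). Then
3^{i+1} − 1^{i+1} = 3·3^i − 1·1^i = 3·(3^i − 1^i) + (2)·1^i. The first term is divisible by 2 by the inductive hypothesis, and the second term (2)·1^i is divisible by 2 since 2 | 2. Hence 2 | h(i+1).
Hence, by induction on m, the claim holds for every m ≥ 1.
Therefore the largest such d is 2.

d = 2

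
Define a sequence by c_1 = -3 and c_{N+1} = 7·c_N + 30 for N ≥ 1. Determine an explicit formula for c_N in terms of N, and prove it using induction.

c_N = 2·7^(N - 1) - 5

Computing the first terms: c_1 = -3, c_2 = 9, c_3 = 93. This suggests c_N = 2·7^(N - 1) - 5.
Base step (N = 1): the formula gives -3 = -3 = c_1.
For the inductive step, assume it holds for an arbitrary j ≥ 1, so c_j = 2·7^(j - 1) - 5.
Then c_{j+1} = 7·c_j + 30 = 7·(2·7^(j - 1) - 5) + 30 = 2·7^j - 5 = 2·7^((j+1) - 1) - 5,
which is the claimed formula at N = j+1.
This completes the induction.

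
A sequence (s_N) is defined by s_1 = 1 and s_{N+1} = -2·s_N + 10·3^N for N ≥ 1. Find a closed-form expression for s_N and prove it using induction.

Computing the first terms: s_1 = 1, s_2 = 28, s_3 = 34. This suggests s_N = -5(-2)^(N - 1) + 2·3^N.
For the base case N = 1: the formula gives 1 = 1 = s_1.
Inductive step: assume the claim holds for N = m, so s_m = -5(-2)^(m - 1) + 2·3^m.
Then s_{m+1} = -2·s_m + 10·3^m = -2·(-5(-2)^(m - 1) + 2·3^m) + 10·3^m = -5(-2)^m + 2·3^(m + 1) = -5(-2)^((m+1) - 1) + 2·3^(m+1),
which is the claimed formula at N = m+1.
Hence, by induction on N, the claim holds for every N ≥ 1.

s_N = -5(-2)^(N - 1) + 2·3^N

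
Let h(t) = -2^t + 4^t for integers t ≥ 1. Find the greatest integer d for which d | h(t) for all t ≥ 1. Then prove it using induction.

Computing the first values: h(1) = 2 and h(2) = 12; gcd(2, 12) = 2, so d ≤ 2.
We prove 2 | -2^t + 4^t for all t ≥ 1 by induction on t.
Base case (t = 1): h(1) = 2 = 2·(1), so 2 | h(1).
Inductive step: suppose the statement holds for some i ≥ 1, i.e. 2 | h(i). Then
4^{i+1} − 2^{i+1} = 4·4^i − 2·2^i = 4·(4^i − 2^i) + (2)·2^i. The first term is divisible by 2 by the inductive hypothesis, and the second term (2)·2^i is divisible by 2 since 2 | 2. Hence 2 | h(i+1).
By induction, the statement is established for all t ≥ 1.
Therefore the largest such d is 2.

d = 2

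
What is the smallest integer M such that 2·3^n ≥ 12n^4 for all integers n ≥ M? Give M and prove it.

At n = 10: 118098 < 120000, so the inequality fails and M ≥ 11. We prove 2·3^n ≥ 12n^4 for all n ≥ 11.
When n = 11: 2·3^n = 354294 and 12n^4 = 175692, so 354294 ≥ 175692.
Inductive step: suppose the statement holds for some i ≥ 11, so 2·3^i ≥ 12i^4.
Then 2·3^(i + 1) = 3·(2·3^i) ≥ 3·(12i^4).
Also, for i ≥ 11 we have 3·(12i^4) ≥ 12(i+1)^4, since 3 ≥ (1 + 1/i)^4 for all i ≥ 11.
Combining, 2·3^(i + 1) ≥ 12(i+1)^4.
By induction, the statement is established for all n ≥ 11.
Hence the smallest such M is 11.

M = 11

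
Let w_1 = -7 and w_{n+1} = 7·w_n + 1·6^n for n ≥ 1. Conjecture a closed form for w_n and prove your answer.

w_n = -6^n - 7^(n - 1)

Computing the first terms: w_1 = -7, w_2 = -43, w_3 = -265. This suggests w_n = -6^n - 7^(n - 1).
When n = 1: the formula gives -7 = -7 = w_1.
Inductive step: suppose the statement holds for some r ≥ 1, so w_r = -6^r - 7^(r - 1).
Then w_{r+1} = 7·w_r + 1·6^r = 7·(-6^r - 7^(r - 1)) + 1·6^r = -6^(r + 1) - 7^r = -6^(r+1) - 7^((r+1) - 1),
which is the claimed formula at n = r+1.
This completes the induction.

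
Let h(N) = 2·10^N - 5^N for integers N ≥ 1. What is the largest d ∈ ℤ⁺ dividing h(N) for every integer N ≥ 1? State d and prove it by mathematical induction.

d = 5

Computing the first values: h(1) = 15 and h(2) = 175; gcd(15, 175) = 5, so d ≤ 5.
We prove 5 | 2·10^N - 5^N for all N ≥ 1 by induction on N.
Base case (N = 1): h(1) = 15 = 5·(3), so 5 | h(1).
Inductive step: assume the claim holds for N = k, i.e. 5 | h(k). Then
h(k+1) − 10·h(k) = (2·10^(k+1) - 5^(k+1)) − 10·(2·10^k - 5^k) = (-1)·5^k·(5 − 10) = (5)·5^k. Since 5 | h(k) by the inductive hypothesis, 5 | 10·h(k); and 5 | 5 since 5 = 5·1. Therefore 5 | h(k+1).
By induction, the statement is established for all N ≥ 1.
Therefore the largest such d is 5.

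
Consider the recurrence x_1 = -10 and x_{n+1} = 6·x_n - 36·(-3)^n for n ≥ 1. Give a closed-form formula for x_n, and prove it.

x_n = 4(-3)^n + 2·6^(n - 1)

Computing the first terms: x_1 = -10, x_2 = 48, x_3 = -36. This suggests x_n = 4(-3)^n + 2·6^(n - 1).
For the base case n = 1: the formula gives -10 = -10 = x_1.
Inductive step: assume the claim holds for n = m, so x_m = 4(-3)^m + 2·6^(m - 1).
Then x_{m+1} = 6·x_m - 36·(-3)^m = 6·(4(-3)^m + 2·6^(m - 1)) - 36·(-3)^m = 4(-3)^(m + 1) + 2·6^m = 4(-3)^(m+1) + 2·6^((m+1) - 1),
which is the claimed formula at n = m+1.
Hence, by induction on n, the claim holds for every n ≥ 1.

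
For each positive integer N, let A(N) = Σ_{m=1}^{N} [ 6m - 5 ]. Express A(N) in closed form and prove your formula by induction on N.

A(N) = N(3N - 2)

We claim A(N) = N(3N - 2) for all N ≥ 1.
For the base case N = 1: A(1) = 1, and the closed form gives 1. They agree.
Inductive step: assume the claim holds for N = m, so A(m) = m(3m - 2).
Then A(m+1) = A(m) + (6m + 1) = (m(3m - 2)) + (6m + 1).
Simplifying, A(m+1) = (m + 1)(3m + 1) = (m+1)(3(m+1) - 2),
which is the closed form with N = m+1.
This completes the induction.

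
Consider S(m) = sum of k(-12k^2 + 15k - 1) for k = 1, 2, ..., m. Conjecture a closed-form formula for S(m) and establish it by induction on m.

We claim S(m) = -m(m + 1)(3m^2 - 2m - 2) for all m ≥ 1.
Base step (m = 1): S(1) = 2, and the closed form gives 2. They agree.
Suppose the result is true for m = k, so S(k) = k(-3k^3 - k^2 + 4k + 2).
Then S(k+1) = S(k) + ((k + 1)(15k - 12(k + 1)^2 + 14)) = (k(-3k^3 - k^2 + 4k + 2)) + ((k + 1)(15k - 12(k + 1)^2 + 14)).
Simplifying, S(k+1) = -(k + 1)(k + 2)(3k^2 + 4k - 1) = -(k+1)((k+1) + 1)(3(k+1)^2 - 2(k+1) - 2),
which is the closed form with m = k+1.
Hence, by induction on m, the claim holds for every m ≥ 1.

S(m) = -m(m + 1)(3m^2 - 2m - 2)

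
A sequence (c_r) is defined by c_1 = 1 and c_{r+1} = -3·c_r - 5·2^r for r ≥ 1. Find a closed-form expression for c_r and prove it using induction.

Computing the first terms: c_1 = 1, c_2 = -13, c_3 = 19. This suggests c_r = -(-3)^r - 2^r.
When r = 1: the formula gives 1 = 1 = c_1.
Inductive step: suppose the statement holds for some k ≥ 1, so c_k = -(-3)^k - 2^k.
Then c_{k+1} = -3·c_k - 5·2^k = -3·(-(-3)^k - 2^k) - 5·2^k = -(-3)^(k + 1) - 2^(k + 1),
which is the claimed formula at r = k+1.
This completes the induction.

c_r = -(-3)^r - 2^r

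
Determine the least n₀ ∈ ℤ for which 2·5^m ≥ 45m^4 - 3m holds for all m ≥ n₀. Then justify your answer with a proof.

n₀ = 7

At m = 6: 31250 < 58302, so the inequality fails and n₀ ≥ 7. We prove 2·5^m ≥ 45m^4 - 3m for all m ≥ 7.
Base case (m = 7): 2·5^m = 156250 and 45m^4 - 3m = 108024, so 156250 ≥ 108024.
Inductive step: assume the claim holds for m = j, so 2·5^j ≥ 45j^4 - 3j.
Then 2·5^(j + 1) = 5·(2·5^j) ≥ 5·(45j^4 - 3j).
Also, for j ≥ 7 we have 5·(45j^4 - 3j) ≥ 45(j+1)^4 - 3(j+1), since 5·(45j^4 - 3j) − (45(j+1)^4 - 3(j+1)) = 180j^4 - 180j^3 - 270j^2 - 192j - 42, which is nonnegative for all j ≥ 7.
Combining, 2·5^(j + 1) ≥ 45(j+1)^4 - 3(j+1).
This completes the induction.
Hence the smallest such n₀ is 7.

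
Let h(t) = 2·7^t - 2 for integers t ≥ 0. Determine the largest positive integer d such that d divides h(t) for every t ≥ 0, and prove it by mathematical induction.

Computing the first values: h(0) = 0 and h(1) = 12; gcd(0, 12) = 12, so d ≤ 12.
We prove 12 | 2·7^t - 2 for all t ≥ 0 by induction on t.
When t = 0: h(0) = 0 = 12·(0), so 12 | h(0).
Suppose the result is true for t = i, i.e. 12 | h(i). Then
h(i+1) = 2·7^(i+1) - 2 = 7·(2·7^i - 2) + 12 = 7·h(i) + 12. The first term is divisible by 12 by the inductive hypothesis, and 12 is divisible by 12. Hence 12 | h(i+1).
By induction, the statement is established for all t ≥ 0.
Therefore the largest such d is 12.

d = 12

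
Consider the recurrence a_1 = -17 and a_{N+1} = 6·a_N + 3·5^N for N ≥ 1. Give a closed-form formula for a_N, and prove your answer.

Computing the first terms: a_1 = -17, a_2 = -87, a_3 = -447. This suggests a_N = -3·5^N - 2·6^(N - 1).
Base case (N = 1): the formula gives -17 = -17 = a_1.
Inductive step: suppose the statement holds for some i ≥ 1, so a_i = -3·5^i - 2·6^(i - 1).
Then a_{i+1} = 6·a_i + 3·5^i = 6·(-3·5^i - 2·6^(i - 1)) + 3·5^i = -3·5^(i + 1) - 2·6^i = -3·5^(i+1) - 2·6^((i+1) - 1),
which is the claimed formula at N = i+1.
By induction, the statement is established for all N ≥ 1.

a_N = -3·5^N - 2·6^(N - 1)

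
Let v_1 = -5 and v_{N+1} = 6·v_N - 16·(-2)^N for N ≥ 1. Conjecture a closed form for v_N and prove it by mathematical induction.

v_N = -(-2)^(N + 1) - 6^(N - 1)

Computing the first terms: v_1 = -5, v_2 = 2, v_3 = -52. This suggests v_N = -(-2)^(N + 1) - 6^(N - 1).
Base step (N = 1): the formula gives -5 = -5 = v_1.
Inductive step: assume the claim holds for N = j, so v_j = -(-2)^(j + 1) - 6^(j - 1).
Then v_{j+1} = 6·v_j - 16·(-2)^j = 6·(-(-2)^(j + 1) - 6^(j - 1)) - 16·(-2)^j = -(-2)^(j + 2) - 6^j = -(-2)^((j+1) + 1) - 6^((j+1) - 1),
which is the claimed formula at N = j+1.
By induction, the statement is established for all N ≥ 1.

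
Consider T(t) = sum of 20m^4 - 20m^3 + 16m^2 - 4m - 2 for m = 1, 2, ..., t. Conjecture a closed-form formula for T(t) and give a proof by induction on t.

We claim T(t) = t(4t^4 + 5t^3 + 2t^2 + t - 2) for all t ≥ 1.
For the base case t = 1: T(1) = 10, and the closed form gives 10. They agree.
Inductive step: suppose the statement holds for some m ≥ 1, so T(m) = m(4m^4 + 5m^3 + 2m^2 + m - 2).
Then T(m+1) = T(m) + (20m^4 + 60m^3 + 76m^2 + 48m + 10) = (m(4m^4 + 5m^3 + 2m^2 + m - 2)) + (20m^4 + 60m^3 + 76m^2 + 48m + 10).
Simplifying, T(m+1) = (m + 1)(4m^4 + 21m^3 + 41m^2 + 36m + 10) = (m+1)(4(m+1)^4 + 5(m+1)^3 + 2(m+1)^2 + (m+1) - 2),
which is the closed form with t = m+1.
By induction, the statement is established for all t ≥ 1.

T(t) = t(4t^4 + 5t^3 + 2t^2 + t - 2)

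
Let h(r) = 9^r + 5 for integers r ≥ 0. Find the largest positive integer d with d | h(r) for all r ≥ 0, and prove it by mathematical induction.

Computing the first values: h(0) = 6 and h(1) = 14; gcd(6, 14) = 2, so d ≤ 2.
We prove 2 | 9^r + 5 for all r ≥ 0 by induction on r.
When r = 0: h(0) = 6 = 2·(3), so 2 | h(0).
Inductive step: suppose the statement holds for some j ≥ 0, i.e. 2 | h(j). Then
h(j+1) = 9^(j+1) + 5 = 9·(9^j + 5) - 40 = 9·h(j) - 40. The first term is divisible by 2 by the inductive hypothesis, and -40 is divisible by 2. Hence 2 | h(j+1).
This completes the induction.
Therefore the largest such d is 2.

d = 2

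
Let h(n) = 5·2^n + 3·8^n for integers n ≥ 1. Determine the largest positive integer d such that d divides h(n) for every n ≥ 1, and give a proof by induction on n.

Computing the first values: h(1) = 34 and h(2) = 212; gcd(34, 212) = 2, so d ≤ 2.
We prove 2 | 5·2^n + 3·8^n for all n ≥ 1 by induction on n.
Base case (n = 1): h(1) = 34 = 2·(17), so 2 | h(1).
Inductive step: assume the claim holds for n = i, i.e. 2 | h(i). Then
h(i+1) − 8·h(i) = (5·2^(i+1) + 3·8^(i+1)) − 8·(5·2^i + 3·8^i) = (5)·2^i·(2 − 8) = (-30)·2^i. Since 2 | h(i) by the inductive hypothesis, 2 | 8·h(i); and 2 | -30 since -30 = 2·-15. Therefore 2 | h(i+1).
Hence, by induction on n, the claim holds for every n ≥ 1.
Therefore the largest such d is 2.

d = 2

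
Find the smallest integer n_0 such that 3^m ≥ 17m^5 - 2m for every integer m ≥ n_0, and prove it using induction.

At m = 14: 4782969 < 9142980, so the inequality fails and n_0 ≥ 15. We prove 3^m ≥ 17m^5 - 2m for all m ≥ 15.
When m = 15: 3^m = 14348907 and 17m^5 - 2m = 12909345, so 14348907 ≥ 12909345.
Inductive step: assume the claim holds for m = i, so 3^i ≥ 17i^5 - 2i.
Then 3^(i + 1) = 3·(3^i) ≥ 3·(17i^5 - 2i).
Also, for i ≥ 15 we have 3·(17i^5 - 2i) ≥ 17(i+1)^5 - 2(i+1), since 3·(17i^5 - 2i) − (17(i+1)^5 - 2(i+1)) = 34i^5 - 85i^4 - 170i^3 - 170i^2 - 89i - 15, which is nonnegative for all i ≥ 15.
Combining, 3^(i + 1) ≥ 17(i+1)^5 - 2(i+1).
This completes the induction.
Hence the smallest such n_0 is 15.

n_0 = 15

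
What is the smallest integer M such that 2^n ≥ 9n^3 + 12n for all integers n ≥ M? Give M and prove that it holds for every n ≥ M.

M = 15

At n = 14: 16384 < 24864, so the inequality fails and M ≥ 15. We prove 2^n ≥ 9n^3 + 12n for all n ≥ 15.
For the base case n = 15: 2^n = 32768 and 9n^3 + 12n = 30555, so 32768 ≥ 30555.
Inductive step: suppose the statement holds for some p ≥ 15, so 2^p ≥ 9p^3 + 12p.
Then 2^(p + 1) = 2·(2^p) ≥ 2·(9p^3 + 12p).
Also, for p ≥ 15 we have 2·(9p^3 + 12p) ≥ 9(p+1)^3 + 12(p+1), since 2·(9p^3 + 12p) − (9(p+1)^3 + 12(p+1)) = 9p^3 - 27p^2 - 15p - 21, which is nonnegative for all p ≥ 15.
Combining, 2^(p + 1) ≥ 9(p+1)^3 + 12(p+1).
Hence, by induction on n, the claim holds for every n ≥ 15.
Hence the smallest such M is 15.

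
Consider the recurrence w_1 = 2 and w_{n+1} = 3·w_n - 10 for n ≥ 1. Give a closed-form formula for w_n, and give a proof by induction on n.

Computing the first terms: w_1 = 2, w_2 = -4, w_3 = -22. This suggests w_n = -3^n + 5.
For the base case n = 1: the formula gives 2 = 2 = w_1.
For the inductive step, assume it holds for an arbitrary j ≥ 1, so w_j = -3^j + 5.
Then w_{j+1} = 3·w_j - 10 = 3·(-3^j + 5) - 10 = -3^(j + 1) + 5,
which is the claimed formula at n = j+1.
Hence, by induction on n, the claim holds for every n ≥ 1.

w_n = -3^n + 5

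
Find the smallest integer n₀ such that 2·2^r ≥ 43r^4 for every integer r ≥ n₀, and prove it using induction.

At r = 22: 8388608 < 10073008, so the inequality fails and n₀ ≥ 23. We prove 2·2^r ≥ 43r^4 for all r ≥ 23.
Base case (r = 23): 2·2^r = 16777216 and 43r^4 = 12033163, so 16777216 ≥ 12033163.
For the inductive step, assume it holds for an arbitrary k ≥ 23, so 2·2^k ≥ 43k^4.
Then 2·2^(k + 1) = 2·(2·2^k) ≥ 2·(43k^4).
Also, for k ≥ 23 we have 2·(43k^4) ≥ 43(k+1)^4, since 2 ≥ (1 + 1/k)^4 for all k ≥ 23.
Combining, 2·2^(k + 1) ≥ 43(k+1)^4.
This completes the induction.
Hence the smallest such n₀ is 23.

n₀ = 23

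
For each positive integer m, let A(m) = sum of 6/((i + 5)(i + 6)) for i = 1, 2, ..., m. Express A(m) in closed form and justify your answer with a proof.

We claim A(m) = m/(m + 6) for all m ≥ 1.
Base step (m = 1): A(1) = 1/7, and the closed form gives 1/7. They agree.
Inductive step: assume the claim holds for m = i, so A(i) = i/(i + 6).
Then A(i+1) = A(i) + (6/((i + 6)(i + 7))) = (i/(i + 6)) + (6/((i + 6)(i + 7))).
Simplifying, A(i+1) = (i + 1)/(i + 7) = (i+1)/((i+1) + 6),
which is the closed form with m = i+1.
By induction, the statement is established for all m ≥ 1.

A(m) = m/(m + 6)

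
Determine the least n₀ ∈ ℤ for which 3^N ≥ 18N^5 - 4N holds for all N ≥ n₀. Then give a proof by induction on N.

At N = 14: 4782969 < 9680776, so the inequality fails and n₀ ≥ 15. We prove 3^N ≥ 18N^5 - 4N for all N ≥ 15.
For the base case N = 15: 3^N = 14348907 and 18N^5 - 4N = 13668690, so 14348907 ≥ 13668690.
Suppose the result is true for N = k, so 3^k ≥ 18k^5 - 4k.
Then 3^(k + 1) = 3·(3^k) ≥ 3·(18k^5 - 4k).
Also, for k ≥ 15 we have 3·(18k^5 - 4k) ≥ 18(k+1)^5 - 4(k+1), since 3·(18k^5 - 4k) − (18(k+1)^5 - 4(k+1)) = 36k^5 - 90k^4 - 180k^3 - 180k^2 - 98k - 14, which is nonnegative for all k ≥ 15.
Combining, 3^(k + 1) ≥ 18(k+1)^5 - 4(k+1).
Hence, by induction on N, the claim holds for every N ≥ 15.
Hence the smallest such n₀ is 15.

n₀ = 15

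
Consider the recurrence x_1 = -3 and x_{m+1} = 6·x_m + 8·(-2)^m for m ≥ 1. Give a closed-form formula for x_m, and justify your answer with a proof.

Computing the first terms: x_1 = -3, x_2 = -34, x_3 = -172. This suggests x_m = -(-2)^m - 5·6^(m - 1).
For the base case m = 1: the formula gives -3 = -3 = x_1.
For the inductive step, assume it holds for an arbitrary r ≥ 1, so x_r = -(-2)^r - 5·6^(r - 1).
Then x_{r+1} = 6·x_r + 8·(-2)^r = 6·(-(-2)^r - 5·6^(r - 1)) + 8·(-2)^r = -(-2)^(r + 1) - 5·6^r = -(-2)^(r+1) - 5·6^((r+1) - 1),
which is the claimed formula at m = r+1.
By the principle of mathematical induction, the result holds for all m ≥ 1.

x_m = -(-2)^m - 5·6^(m - 1)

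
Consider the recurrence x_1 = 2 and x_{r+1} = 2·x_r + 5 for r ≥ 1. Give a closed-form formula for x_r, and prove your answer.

x_r = 7·2^(r - 1) - 5

Computing the first terms: x_1 = 2, x_2 = 9, x_3 = 23. This suggests x_r = 7·2^(r - 1) - 5.
For the base case r = 1: the formula gives 2 = 2 = x_1.
Inductive step: suppose the statement holds for some k ≥ 1, so x_k = 7·2^(k - 1) - 5.
Then x_{k+1} = 2·x_k + 5 = 2·(7·2^(k - 1) - 5) + 5 = 7·2^k - 5 = 7·2^((k+1) - 1) - 5,
which is the claimed formula at r = k+1.
This completes the induction.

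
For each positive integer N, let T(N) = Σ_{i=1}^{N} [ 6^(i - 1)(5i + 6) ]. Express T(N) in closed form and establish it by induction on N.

We claim T(N) = 6^N(N + 1) - 1 for all N ≥ 1.
Base step (N = 1): T(1) = 11, and the closed form gives 11. They agree.
Suppose the result is true for N = i, so T(i) = 6^i(i + 1) - 1.
Then T(i+1) = T(i) + (6^i(5i + 11)) = (6^i(i + 1) - 1) + (6^i(5i + 11)).
Simplifying, T(i+1) = 6·6^i·i + 12·6^i - 1 = 6^(i+1)((i+1) + 1) - 1,
which is the closed form with N = i+1.
This completes the induction.

T(N) = 6^N(N + 1) - 1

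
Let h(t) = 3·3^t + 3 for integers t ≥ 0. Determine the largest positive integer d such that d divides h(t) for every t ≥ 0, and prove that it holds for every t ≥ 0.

d = 6

Computing the first values: h(0) = 6 and h(1) = 12; gcd(6, 12) = 6, so d ≤ 6.
We prove 6 | 3·3^t + 3 for all t ≥ 0 by induction on t.
Base case (t = 0): h(0) = 6 = 6·(1), so 6 | h(0).
For the inductive step, assume it holds for an arbitrary r ≥ 0, i.e. 6 | h(r). Then
h(r+1) = 3·3^(r+1) + 3 = 3·(3·3^r + 3) - 6 = 3·h(r) - 6. The first term is divisible by 6 by the inductive hypothesis, and -6 is divisible by 6. Hence 6 | h(r+1).
By the principle of mathematical induction, the result holds for all t ≥ 0.
Therefore the largest such d is 6.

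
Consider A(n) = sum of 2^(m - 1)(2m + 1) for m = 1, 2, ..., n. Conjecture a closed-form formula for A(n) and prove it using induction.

A(n) = 2^n(2n - 1) + 1

We claim A(n) = 2^n(2n - 1) + 1 for all n ≥ 1.
Base case (n = 1): A(1) = 3, and the closed form gives 3. They agree.
For the inductive step, assume it holds for an arbitrary m ≥ 1, so A(m) = 2^m(2m - 1) + 1.
Then A(m+1) = A(m) + (2^m(2m + 3)) = (2^m(2m - 1) + 1) + (2^m(2m + 3)).
Simplifying, A(m+1) = 2^(m + 1) + 2^(m + 2)m + 1 = 2^(m+1)(2(m+1) - 1) + 1,
which is the closed form with n = m+1.
Hence, by induction on n, the claim holds for every n ≥ 1.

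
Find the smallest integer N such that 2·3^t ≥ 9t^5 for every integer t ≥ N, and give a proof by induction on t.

N = 14

At t = 13: 3188646 < 3341637, so the inequality fails and N ≥ 14. We prove 2·3^t ≥ 9t^5 for all t ≥ 14.
Base step (t = 14): 2·3^t = 9565938 and 9t^5 = 4840416, so 9565938 ≥ 4840416.
For the inductive step, assume it holds for an arbitrary r ≥ 14, so 2·3^r ≥ 9r^5.
Then 2·3^(r + 1) = 3·(2·3^r) ≥ 3·(9r^5).
Also, for r ≥ 14 we have 3·(9r^5) ≥ 9(r+1)^5, since 3 ≥ (1 + 1/r)^5 for all r ≥ 14.
Combining, 2·3^(r + 1) ≥ 9(r+1)^5.
This completes the induction.
Hence the smallest such N is 14.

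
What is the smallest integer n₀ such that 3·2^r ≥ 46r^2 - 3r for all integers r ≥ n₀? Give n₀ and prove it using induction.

At r = 10: 3072 < 4570, so the inequality fails and n₀ ≥ 11. We prove 3·2^r ≥ 46r^2 - 3r for all r ≥ 11.
For the base case r = 11: 3·2^r = 6144 and 46r^2 - 3r = 5533, so 6144 ≥ 5533.
For the inductive step, assume it holds for an arbitrary p ≥ 11, so 3·2^p ≥ 46p^2 - 3p.
Then 3·2^(p + 1) = 2·(3·2^p) ≥ 2·(46p^2 - 3p).
Also, for p ≥ 11 we have 2·(46p^2 - 3p) ≥ 46(p+1)^2 - 3(p+1), since 2·(46p^2 - 3p) − (46(p+1)^2 - 3(p+1)) = 46p^2 - 95p - 43, which is nonnegative for all p ≥ 11.
Combining, 3·2^(p + 1) ≥ 46(p+1)^2 - 3(p+1).
Hence, by induction on r, the claim holds for every r ≥ 11.
Hence the smallest such n₀ is 11.

n₀ = 11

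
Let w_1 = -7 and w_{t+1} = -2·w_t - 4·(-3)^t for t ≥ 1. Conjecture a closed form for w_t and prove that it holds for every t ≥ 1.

Computing the first terms: w_1 = -7, w_2 = 26, w_3 = -88. This suggests w_t = 5(-2)^(t - 1) + 4(-3)^t.
Base step (t = 1): the formula gives -7 = -7 = w_1.
Suppose the result is true for t = p, so w_p = 5(-2)^(p - 1) + 4(-3)^p.
Then w_{p+1} = -2·w_p - 4·(-3)^p = -2·(5(-2)^(p - 1) + 4(-3)^p) - 4·(-3)^p = 5(-2)^p + 4(-3)^(p + 1) = 5(-2)^((p+1) - 1) + 4(-3)^(p+1),
which is the claimed formula at t = p+1.
Hence, by induction on t, the claim holds for every t ≥ 1.

w_t = 5(-2)^(t - 1) + 4(-3)^t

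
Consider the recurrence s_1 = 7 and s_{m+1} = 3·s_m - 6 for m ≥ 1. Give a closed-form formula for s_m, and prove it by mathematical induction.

Computing the first terms: s_1 = 7, s_2 = 15, s_3 = 39. This suggests s_m = 4·3^(m - 1) + 3.
Base step (m = 1): the formula gives 7 = 7 = s_1.
Inductive step: assume the claim holds for m = i, so s_i = 4·3^(i - 1) + 3.
Then s_{i+1} = 3·s_i - 6 = 3·(4·3^(i - 1) + 3) - 6 = 4·3^i + 3 = 4·3^((i+1) - 1) + 3,
which is the claimed formula at m = i+1.
Hence, by induction on m, the claim holds for every m ≥ 1.

s_m = 4·3^(m - 1) + 3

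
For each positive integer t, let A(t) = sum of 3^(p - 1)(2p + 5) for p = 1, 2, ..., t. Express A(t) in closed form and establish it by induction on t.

A(t) = 3^t(t + 2) - 2

We claim A(t) = 3^t(t + 2) - 2 for all t ≥ 1.
When t = 1: A(1) = 7, and the closed form gives 7. They agree.
Suppose the result is true for t = p, so A(p) = 3^p(p + 2) - 2.
Then A(p+1) = A(p) + (3^p(2p + 7)) = (3^p(p + 2) - 2) + (3^p(2p + 7)).
Simplifying, A(p+1) = 3^(p + 1)p + 3^(p + 2) - 2 = 3^(p+1)((p+1) + 2) - 2,
which is the closed form with t = p+1.
Hence, by induction on t, the claim holds for every t ≥ 1.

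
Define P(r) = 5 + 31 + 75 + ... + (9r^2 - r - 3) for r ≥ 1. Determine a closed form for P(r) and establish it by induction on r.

We claim P(r) = r(3r^2 + 4r - 2) for all r ≥ 1.
For the base case r = 1: P(1) = 5, and the closed form gives 5. They agree.
Suppose the result is true for r = j, so P(j) = j(3j^2 + 4j - 2).
Then P(j+1) = P(j) + (-j + 9(j + 1)^2 - 4) = (j(3j^2 + 4j - 2)) + (-j + 9(j + 1)^2 - 4).
Simplifying, P(j+1) = (j + 1)(3j^2 + 10j + 5) = (j+1)(3(j+1)^2 + 4(j+1) - 2),
which is the closed form with r = j+1.
By induction, the statement is established for all r ≥ 1.

P(r) = r(3r^2 + 4r - 2)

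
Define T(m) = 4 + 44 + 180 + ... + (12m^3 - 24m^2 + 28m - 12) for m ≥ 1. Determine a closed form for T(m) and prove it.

T(m) = m(3m^3 - 2m^2 + 5m - 2)

We claim T(m) = m(3m^3 - 2m^2 + 5m - 2) for all m ≥ 1.
Base step (m = 1): T(1) = 4, and the closed form gives 4. They agree.
Suppose the result is true for m = r, so T(r) = r(3r^3 - 2r^2 + 5r - 2).
Then T(r+1) = T(r) + (12r^3 + 12r^2 + 16r + 4) = (r(3r^3 - 2r^2 + 5r - 2)) + (12r^3 + 12r^2 + 16r + 4).
Simplifying, T(r+1) = (r + 1)(3r^3 + 7r^2 + 10r + 4) = (r+1)(3(r+1)^3 - 2(r+1)^2 + 5(r+1) - 2),
which is the closed form with m = r+1.
Hence, by induction on m, the claim holds for every m ≥ 1.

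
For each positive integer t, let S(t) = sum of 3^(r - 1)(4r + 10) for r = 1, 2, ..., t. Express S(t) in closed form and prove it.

We claim S(t) = 2·3^t(t + 2) - 4 for all t ≥ 1.
For the base case t = 1: S(1) = 14, and the closed form gives 14. They agree.
Inductive step: suppose the statement holds for some r ≥ 1, so S(r) = 2·3^r(r + 2) - 4.
Then S(r+1) = S(r) + (3^r(4r + 14)) = (2·3^r(r + 2) - 4) + (3^r(4r + 14)).
Simplifying, S(r+1) = 6·3^r·r + 18·3^r - 4 = 2·3^(r+1)((r+1) + 2) - 4,
which is the closed form with t = r+1.
By induction, the statement is established for all t ≥ 1.

S(t) = 2·3^t(t + 2) - 4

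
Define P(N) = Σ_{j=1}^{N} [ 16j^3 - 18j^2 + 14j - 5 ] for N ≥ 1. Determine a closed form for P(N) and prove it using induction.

We claim P(N) = N(4N^3 + 2N^2 + 2N - 1) for all N ≥ 1.
For the base case N = 1: P(1) = 7, and the closed form gives 7. They agree.
Inductive step: assume the claim holds for N = j, so P(j) = j(4j^3 + 2j^2 + 2j - 1).
Then P(j+1) = P(j) + (16j^3 + 30j^2 + 26j + 7) = (j(4j^3 + 2j^2 + 2j - 1)) + (16j^3 + 30j^2 + 26j + 7).
Simplifying, P(j+1) = (j + 1)(4j^3 + 14j^2 + 18j + 7) = (j+1)(4(j+1)^3 + 2(j+1)^2 + 2(j+1) - 1),
which is the closed form with N = j+1.
This completes the induction.

P(N) = N(4N^3 + 2N^2 + 2N - 1)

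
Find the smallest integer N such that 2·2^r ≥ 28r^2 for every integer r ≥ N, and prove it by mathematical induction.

At r = 10: 2048 < 2800, so the inequality fails and N ≥ 11. We prove 2·2^r ≥ 28r^2 for all r ≥ 11.
Base case (r = 11): 2·2^r = 4096 and 28r^2 = 3388, so 4096 ≥ 3388.
Inductive step: assume the claim holds for r = m, so 2·2^m ≥ 28m^2.
Then 2·2^(m + 1) = 2·(2·2^m) ≥ 2·(28m^2).
Also, for m ≥ 11 we have 2·(28m^2) ≥ 28(m+1)^2, since 2 ≥ (1 + 1/m)^2 for all m ≥ 11.
Combining, 2·2^(m + 1) ≥ 28(m+1)^2.
Hence, by induction on r, the claim holds for every r ≥ 11.
Hence the smallest such N is 11.

N = 11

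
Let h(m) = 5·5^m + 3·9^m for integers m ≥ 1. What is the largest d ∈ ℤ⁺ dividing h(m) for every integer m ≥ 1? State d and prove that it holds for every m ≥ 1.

d = 4

Computing the first values: h(1) = 52 and h(2) = 368; gcd(52, 368) = 4, so d ≤ 4.
We prove 4 | 5·5^m + 3·9^m for all m ≥ 1 by induction on m.
Base case (m = 1): h(1) = 52 = 4·(13), so 4 | h(1).
Suppose the result is true for m = k, i.e. 4 | h(k). Then
h(k+1) − 9·h(k) = (5·5^(k+1) + 3·9^(k+1)) − 9·(5·5^k + 3·9^k) = (5)·5^k·(5 − 9) = (-20)·5^k. Since 4 | h(k) by the inductive hypothesis, 4 | 9·h(k); and 4 | -20 since -20 = 4·-5. Therefore 4 | h(k+1).
Hence, by induction on m, the claim holds for every m ≥ 1.
Therefore the largest such d is 4.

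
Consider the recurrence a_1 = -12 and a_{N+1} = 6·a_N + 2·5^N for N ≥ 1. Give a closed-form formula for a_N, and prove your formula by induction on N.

a_N = -2·5^N - 2·6^(N - 1)

Computing the first terms: a_1 = -12, a_2 = -62, a_3 = -322. This suggests a_N = -2·5^N - 2·6^(N - 1).
Base step (N = 1): the formula gives -12 = -12 = a_1.
Inductive step: suppose the statement holds for some m ≥ 1, so a_m = -2·5^m - 2·6^(m - 1).
Then a_{m+1} = 6·a_m + 2·5^m = 6·(-2·5^m - 2·6^(m - 1)) + 2·5^m = -2·5^(m + 1) - 2·6^m = -2·5^(m+1) - 2·6^((m+1) - 1),
which is the claimed formula at N = m+1.
By the principle of mathematical induction, the result holds for all N ≥ 1.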